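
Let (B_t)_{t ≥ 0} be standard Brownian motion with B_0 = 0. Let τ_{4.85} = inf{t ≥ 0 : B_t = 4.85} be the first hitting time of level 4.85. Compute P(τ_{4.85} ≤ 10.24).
P(τ_{4.85} ≤ 10.24) = 2(1 − Φ(4.85/√10.24)) = 2(1 − Φ(1.5156)) ≈ 0.1296

By the reflection principle for standard BM, P(τ_b ≤ t) = 2 · P(B_t ≥ b). Since B_t ~ N(0, t), P(B_t ≥ 4.85) = 1 − Φ(4.85/√t) = 1 − Φ(4.85/√10.24) = 1 − Φ(1.5156) ≈ 0.06481. Doubling: P(τ_{4.85} ≤ 10.24) ≈ 2 · 0.06481 = 0.12962 ≈ 0.1296.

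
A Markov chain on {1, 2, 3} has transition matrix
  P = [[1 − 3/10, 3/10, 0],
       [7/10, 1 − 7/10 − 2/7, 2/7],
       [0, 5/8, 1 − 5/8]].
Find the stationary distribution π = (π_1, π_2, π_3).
π = (245/398, 105/398, 24/199)

This is a birth-death chain on three states, which satisfies detailed balance: π_1 · P_{12} = π_2 · P_{21} and π_2 · P_{23} = π_3 · P_{32}.
From π_1 · 3/10 = π_2 · 7/10: π_2/π_1 = (3/10)/(7/10) = 3/7.
From π_2 · 2/7 = π_3 · 5/8: π_3/π_2 = (2/7)/(5/8) = 16/35.
Take π_1 proportional to 1; then unnormalized π = (1, 3/7, 48/245). Normalize by dividing by the sum 398/245:
  π = (245/398, 105/398, 24/199).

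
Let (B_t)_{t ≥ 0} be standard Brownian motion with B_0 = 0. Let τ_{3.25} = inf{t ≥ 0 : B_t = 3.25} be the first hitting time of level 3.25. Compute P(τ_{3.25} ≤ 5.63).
P(τ_{3.25} ≤ 5.63) = 2(1 − Φ(3.25/√5.63)) = 2(1 − Φ(1.3697)) ≈ 0.1708

By the reflection principle for standard BM, P(τ_b ≤ t) = 2 · P(B_t ≥ b). Since B_t ~ N(0, t), P(B_t ≥ 3.25) = 1 − Φ(3.25/√t) = 1 − Φ(3.25/√5.63) = 1 − Φ(1.3697) ≈ 0.08539. Doubling: P(τ_{3.25} ≤ 5.63) ≈ 2 · 0.08539 = 0.17078 ≈ 0.1708.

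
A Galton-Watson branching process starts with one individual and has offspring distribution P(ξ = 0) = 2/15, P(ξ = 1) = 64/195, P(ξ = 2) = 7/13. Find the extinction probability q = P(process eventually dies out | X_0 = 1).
q = 26/105

The pgf is f(s) = 2/15 + 64/195·s + 7/13·s². The extinction probability q is the smallest fixed point of f in [0, 1]. Setting s = f(s):
  7/13·s² + (64/195 − 1)·s + 2/15 = 0
  7/13·s² − (2/15 + 7/13)·s + 2/15 = 0
which factors as (s − 1)·(7/13·s − 2/15) = 0, giving roots s = 1 and s = (2/15)/(7/13) = 26/105.
Mean offspring μ = 64/195 + 2·7/13 = 274/195 > 1 (supercritical), so q < 1. The extinction probability is the smaller root: q = (2/15)/(7/13) = 26/105.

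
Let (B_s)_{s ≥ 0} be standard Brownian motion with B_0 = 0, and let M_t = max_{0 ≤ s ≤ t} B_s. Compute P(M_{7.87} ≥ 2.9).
P(M_{7.87} ≥ 2.9) = 2·P(B_{7.87} ≥ 2.9) = 2(1 − Φ(2.9/√7.87)) ≈ 0.3013

By the reflection principle for Brownian motion, P(M_t ≥ a) = 2 · P(B_t ≥ a) for a ≥ 0. Since B_t ~ N(0, t), P(B_t ≥ 2.9) = 1 − Φ(2.9/√t) = 1 − Φ(2.9/√7.87) = 1 − Φ(1.0337). So
  P(M_{7.87} ≥ 2.9) = 2(1 − Φ(1.0337)) ≈ 0.3013.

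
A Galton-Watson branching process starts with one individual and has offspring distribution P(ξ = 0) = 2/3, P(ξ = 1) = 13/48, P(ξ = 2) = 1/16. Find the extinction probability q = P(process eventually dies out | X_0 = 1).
q = 1

Mean offspring μ = 0·2/3 + 1·13/48 + 2·1/16 = 19/48 ≤ 1. For μ ≤ 1 with offspring not concentrated at 1, the Galton-Watson process goes extinct almost surely, so q = 1.
(Algebraic check: The pgf is f(s) = 2/3 + 13/48·s + 1/16·s². The extinction probability q is the smallest fixed point of f in [0, 1]. Setting s = f(s):
  1/16·s² + (13/48 − 1)·s + 2/3 = 0
  1/16·s² − (2/3 + 1/16)·s + 2/3 = 0
which factors as (s − 1)·(1/16·s − 2/3) = 0, giving roots s = 1 and s = (2/3)/(1/16) = 32/3. Since 32/3 ≥ 1, the smallest root in [0, 1] is s = 1.)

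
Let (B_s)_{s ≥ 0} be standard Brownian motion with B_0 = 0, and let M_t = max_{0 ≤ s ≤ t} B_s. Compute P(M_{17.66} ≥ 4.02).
P(M_{17.66} ≥ 4.02) = 2·P(B_{17.66} ≥ 4.02) = 2(1 − Φ(4.02/√17.66)) ≈ 0.3388

By the reflection principle for Brownian motion, P(M_t ≥ a) = 2 · P(B_t ≥ a) for a ≥ 0. Since B_t ~ N(0, t), P(B_t ≥ 4.02) = 1 − Φ(4.02/√t) = 1 − Φ(4.02/√17.66) = 1 − Φ(0.9566). So
  P(M_{17.66} ≥ 4.02) = 2(1 − Φ(0.9566)) ≈ 0.3388.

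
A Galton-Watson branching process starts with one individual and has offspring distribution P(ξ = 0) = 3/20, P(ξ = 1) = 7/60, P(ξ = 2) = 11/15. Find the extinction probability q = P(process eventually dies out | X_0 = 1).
q = 9/44

The pgf is f(s) = 3/20 + 7/60·s + 11/15·s². The extinction probability q is the smallest fixed point of f in [0, 1]. Setting s = f(s):
  11/15·s² + (7/60 − 1)·s + 3/20 = 0
  11/15·s² − (3/20 + 11/15)·s + 3/20 = 0
which factors as (s − 1)·(11/15·s − 3/20) = 0, giving roots s = 1 and s = (3/20)/(11/15) = 9/44.
Mean offspring μ = 7/60 + 2·11/15 = 19/12 > 1 (supercritical), so q < 1. The extinction probability is the smaller root: q = (3/20)/(11/15) = 9/44.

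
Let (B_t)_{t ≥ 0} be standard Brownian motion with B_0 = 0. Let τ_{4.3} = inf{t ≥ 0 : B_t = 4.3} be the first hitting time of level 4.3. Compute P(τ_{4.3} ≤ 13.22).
P(τ_{4.3} ≤ 13.22) = 2(1 − Φ(4.3/√13.22)) = 2(1 − Φ(1.1826)) ≈ 0.2370

By the reflection principle for standard BM, P(τ_b ≤ t) = 2 · P(B_t ≥ b). Since B_t ~ N(0, t), P(B_t ≥ 4.3) = 1 − Φ(4.3/√t) = 1 − Φ(4.3/√13.22) = 1 − Φ(1.1826) ≈ 0.11848. Doubling: P(τ_{4.3} ≤ 13.22) ≈ 2 · 0.11848 = 0.23696 ≈ 0.2370.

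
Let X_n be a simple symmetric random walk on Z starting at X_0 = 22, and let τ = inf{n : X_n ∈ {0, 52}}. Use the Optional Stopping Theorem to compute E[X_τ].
E[X_τ] = 22

X_n is a martingale and τ is a bounded-mean stopping time (indeed τ is finite a.s. with bounded expectation since the walk is in a bounded region). By the OST, E[X_τ] = E[X_0] = 22. Equivalently: E[X_τ] = 52 · P(hit 52 first) + 0 · P(hit 0 first) = 52 · (22/52) = 22.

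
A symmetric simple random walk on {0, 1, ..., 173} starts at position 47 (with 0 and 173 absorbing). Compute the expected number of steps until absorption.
E[τ | X_0 = 47] = 5922

Let v_k = E[τ | X_0 = k]. Boundary: v_0 = v_173 = 0. Recurrence: v_k = 1 + (v_{k-1} + v_{k+1})/2 for 1 ≤ k ≤ 172. The particular solution to v_k − (v_{k-1} + v_{k+1})/2 = 1 is v_k = −k^2. Adding homogeneous solution A + B k and matching boundaries gives v_k = k (173 − k). Substituting k = 47: v_47 = 47 · 126 = 5922.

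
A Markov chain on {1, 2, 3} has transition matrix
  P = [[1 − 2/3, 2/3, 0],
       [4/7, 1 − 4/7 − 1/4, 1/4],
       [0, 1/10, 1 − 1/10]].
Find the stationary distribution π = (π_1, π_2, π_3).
π = (12/61, 14/61, 35/61)

This is a birth-death chain on three states, which satisfies detailed balance: π_1 · P_{12} = π_2 · P_{21} and π_2 · P_{23} = π_3 · P_{32}.
From π_1 · 2/3 = π_2 · 4/7: π_2/π_1 = (2/3)/(4/7) = 7/6.
From π_2 · 1/4 = π_3 · 1/10: π_3/π_2 = (1/4)/(1/10) = 5/2.
Take π_1 proportional to 1; then unnormalized π = (1, 7/6, 35/12). Normalize by dividing by the sum 61/12:
  π = (12/61, 14/61, 35/61).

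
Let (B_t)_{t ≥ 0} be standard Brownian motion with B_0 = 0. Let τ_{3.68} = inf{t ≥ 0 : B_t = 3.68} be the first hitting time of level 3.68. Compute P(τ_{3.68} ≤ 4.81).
P(τ_{3.68} ≤ 4.81) = 2(1 − Φ(3.68/√4.81)) = 2(1 − Φ(1.6779)) ≈ 0.0934

By the reflection principle for standard BM, P(τ_b ≤ t) = 2 · P(B_t ≥ b). Since B_t ~ N(0, t), P(B_t ≥ 3.68) = 1 − Φ(3.68/√t) = 1 − Φ(3.68/√4.81) = 1 − Φ(1.6779) ≈ 0.04668. Doubling: P(τ_{3.68} ≤ 4.81) ≈ 2 · 0.04668 = 0.09336 ≈ 0.0934.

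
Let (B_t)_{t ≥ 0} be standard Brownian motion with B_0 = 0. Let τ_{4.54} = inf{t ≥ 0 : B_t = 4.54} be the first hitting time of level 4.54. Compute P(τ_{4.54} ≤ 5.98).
P(τ_{4.54} ≤ 5.98) = 2(1 − Φ(4.54/√5.98)) = 2(1 − Φ(1.8565)) ≈ 0.0634

By the reflection principle for standard BM, P(τ_b ≤ t) = 2 · P(B_t ≥ b). Since B_t ~ N(0, t), P(B_t ≥ 4.54) = 1 − Φ(4.54/√t) = 1 − Φ(4.54/√5.98) = 1 − Φ(1.8565) ≈ 0.03169. Doubling: P(τ_{4.54} ≤ 5.98) ≈ 2 · 0.03169 = 0.06338 ≈ 0.0634.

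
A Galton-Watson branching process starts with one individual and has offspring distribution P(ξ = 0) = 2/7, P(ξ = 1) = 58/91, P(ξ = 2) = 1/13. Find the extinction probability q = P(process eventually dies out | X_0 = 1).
q = 1

Mean offspring μ = 0·2/7 + 1·58/91 + 2·1/13 = 72/91 ≤ 1. For μ ≤ 1 with offspring not concentrated at 1, the Galton-Watson process goes extinct almost surely, so q = 1.
(Algebraic check: The pgf is f(s) = 2/7 + 58/91·s + 1/13·s². The extinction probability q is the smallest fixed point of f in [0, 1]. Setting s = f(s):
  1/13·s² + (58/91 − 1)·s + 2/7 = 0
  1/13·s² − (2/7 + 1/13)·s + 2/7 = 0
which factors as (s − 1)·(1/13·s − 2/7) = 0, giving roots s = 1 and s = (2/7)/(1/13) = 26/7. Since 26/7 ≥ 1, the smallest root in [0, 1] is s = 1.)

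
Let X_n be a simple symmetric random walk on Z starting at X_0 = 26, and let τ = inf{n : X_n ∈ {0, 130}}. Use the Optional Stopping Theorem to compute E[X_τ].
E[X_τ] = 26

X_n is a martingale and τ is a bounded-mean stopping time (indeed τ is finite a.s. with bounded expectation since the walk is in a bounded region). By the OST, E[X_τ] = E[X_0] = 26. Equivalently: E[X_τ] = 130 · P(hit 130 first) + 0 · P(hit 0 first) = 130 · (26/130) = 26.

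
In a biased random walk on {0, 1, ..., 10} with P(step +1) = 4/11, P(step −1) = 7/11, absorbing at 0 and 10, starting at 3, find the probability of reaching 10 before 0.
P(hit 10 before 0) = (1 − (7/4)^3) / (1 − (7/4)^10) = 1523712/93808891

Let u_k denote P(reach 10 before 0 | start at k). Boundary: u_0 = 0, u_10 = 1. Recurrence: u_k = 4/11·u_{k+1} + 7/11·u_{k-1} for 1 ≤ k ≤ 9. Try u_k = A + B·r^k with r = q/p = (7/11)/(4/11) = 7/4. Substitution satisfies the recurrence; boundary conditions give:
  u_k = (1 − r^k) / (1 − r^N) = (1 − (7/4)^3) / (1 − (7/4)^10) = 1523712/93808891.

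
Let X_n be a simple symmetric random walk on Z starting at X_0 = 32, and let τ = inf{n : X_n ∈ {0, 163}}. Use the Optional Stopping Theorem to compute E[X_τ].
E[X_τ] = 32

X_n is a martingale and τ is a bounded-mean stopping time (indeed τ is finite a.s. with bounded expectation since the walk is in a bounded region). By the OST, E[X_τ] = E[X_0] = 32. Equivalently: E[X_τ] = 163 · P(hit 163 first) + 0 · P(hit 0 first) = 163 · (32/163) = 32.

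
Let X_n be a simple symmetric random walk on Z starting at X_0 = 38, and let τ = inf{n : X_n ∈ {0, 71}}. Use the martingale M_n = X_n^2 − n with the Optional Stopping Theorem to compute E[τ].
E[τ] = 1254

M_n = X_n^2 − n is a martingale (since E[X_{n+1}^2 | F_n] = X_n^2 + 1). By OST (τ has finite mean in a bounded region), E[M_τ] = E[M_0] = X_0^2 − 0 = 38^2 = 1444. Also E[M_τ] = E[X_τ^2] − E[τ]. The walk exits at 0 or 71, with P(hit 71 first) = 38/71, so E[X_τ^2] = 71^2 · 38/71 + 0 = 2698. Thus E[τ] = E[X_τ^2] − E[M_τ] = 2698 − 1444 = 1254 = 38(71 − 38) = 1254.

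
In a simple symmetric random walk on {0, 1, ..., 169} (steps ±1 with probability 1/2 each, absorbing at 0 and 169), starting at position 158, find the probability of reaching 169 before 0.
P(hit 169 before 0) = 158/169

Let u_k = P(hit 169 before 0 | start at k). Then u_0 = 0, u_169 = 1, and u_k = u_{k-1}/2 + u_{k+1}/2 for 1 ≤ k ≤ 168. This harmonic recurrence is solved by u_k = k/169, giving u_158 = 158/169.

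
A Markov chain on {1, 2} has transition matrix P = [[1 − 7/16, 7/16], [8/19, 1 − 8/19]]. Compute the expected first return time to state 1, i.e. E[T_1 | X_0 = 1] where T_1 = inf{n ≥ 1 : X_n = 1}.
E[T_1 | X_0 = 1] = 1/π_1 = 261/128

For an irreducible recurrent Markov chain with stationary distribution π, E[T_i | X_0 = i] = 1/π_i (Kac's formula). Here π_1 = (8/19)/(7/16 + 8/19) = (8/19)/(261/304) = 128/261, so E[T_1 | X_0 = 1] = 1/π_1 = (7/16 + 8/19)/(8/19) = (261/304)/(8/19) = 261/128.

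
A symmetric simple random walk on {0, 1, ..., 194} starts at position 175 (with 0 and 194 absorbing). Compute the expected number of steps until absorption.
E[τ | X_0 = 175] = 3325

Let v_k = E[τ | X_0 = k]. Boundary: v_0 = v_194 = 0. Recurrence: v_k = 1 + (v_{k-1} + v_{k+1})/2 for 1 ≤ k ≤ 193. The particular solution to v_k − (v_{k-1} + v_{k+1})/2 = 1 is v_k = −k^2. Adding homogeneous solution A + B k and matching boundaries gives v_k = k (194 − k). Substituting k = 175: v_175 = 175 · 19 = 3325.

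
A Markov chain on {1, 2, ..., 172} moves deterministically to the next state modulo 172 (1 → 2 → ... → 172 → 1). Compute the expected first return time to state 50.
E[T_50 | X_0 = 50] = 172

The chain cycles deterministically, so starting at state 50 it returns in exactly 172 steps. Equivalently, the stationary distribution is uniform π_j = 1/172 for every state j, so by Kac's formula E[T_50] = 1/π_50 = 172.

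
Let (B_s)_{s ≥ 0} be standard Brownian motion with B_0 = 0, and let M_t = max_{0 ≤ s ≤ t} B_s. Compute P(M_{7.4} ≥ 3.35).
P(M_{7.4} ≥ 3.35) = 2·P(B_{7.4} ≥ 3.35) = 2(1 − Φ(3.35/√7.4)) ≈ 0.2181

By the reflection principle for Brownian motion, P(M_t ≥ a) = 2 · P(B_t ≥ a) for a ≥ 0. Since B_t ~ N(0, t), P(B_t ≥ 3.35) = 1 − Φ(3.35/√t) = 1 − Φ(3.35/√7.4) = 1 − Φ(1.2315). So
  P(M_{7.4} ≥ 3.35) = 2(1 − Φ(1.2315)) ≈ 0.2181.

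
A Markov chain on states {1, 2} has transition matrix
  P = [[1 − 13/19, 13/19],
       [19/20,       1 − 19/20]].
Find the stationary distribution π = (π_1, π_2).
π_1 = 361/621, π_2 = 260/621

Solve πP = π with π_1 + π_2 = 1. From πP = π: π_1 · (1 − 13/19) + π_2 · 19/20 = π_1 ⇒ π_2 · 19/20 = π_1 · 13/19 ⇒ π_2/π_1 = (13/19)/(19/20) = 260/361. Together with π_1 + π_2 = 1:
  π_1 = (19/20)/(13/19 + 19/20) = (19/20)/(621/380) = 361/621,
  π_2 = (13/19)/(13/19 + 19/20) = (13/19)/(621/380) = 260/621.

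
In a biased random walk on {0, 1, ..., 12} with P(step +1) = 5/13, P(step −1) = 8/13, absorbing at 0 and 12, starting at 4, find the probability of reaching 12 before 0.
P(hit 12 before 0) = (1 − (8/5)^4) / (1 − (8/5)^12) = 390625/19727841

Let u_k denote P(reach 12 before 0 | start at k). Boundary: u_0 = 0, u_12 = 1. Recurrence: u_k = 5/13·u_{k+1} + 8/13·u_{k-1} for 1 ≤ k ≤ 11. Try u_k = A + B·r^k with r = q/p = (8/13)/(5/13) = 8/5. Substitution satisfies the recurrence; boundary conditions give:
  u_k = (1 − r^k) / (1 − r^N) = (1 − (8/5)^4) / (1 − (8/5)^12) = 390625/19727841.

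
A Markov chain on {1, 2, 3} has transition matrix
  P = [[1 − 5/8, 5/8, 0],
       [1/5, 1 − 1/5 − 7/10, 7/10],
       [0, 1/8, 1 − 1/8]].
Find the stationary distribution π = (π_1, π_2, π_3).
π = (8/173, 25/173, 140/173)

This is a birth-death chain on three states, which satisfies detailed balance: π_1 · P_{12} = π_2 · P_{21} and π_2 · P_{23} = π_3 · P_{32}.
From π_1 · 5/8 = π_2 · 1/5: π_2/π_1 = (5/8)/(1/5) = 25/8.
From π_2 · 7/10 = π_3 · 1/8: π_3/π_2 = (7/10)/(1/8) = 28/5.
Take π_1 proportional to 1; then unnormalized π = (1, 25/8, 35/2). Normalize by dividing by the sum 173/8:
  π = (8/173, 25/173, 140/173).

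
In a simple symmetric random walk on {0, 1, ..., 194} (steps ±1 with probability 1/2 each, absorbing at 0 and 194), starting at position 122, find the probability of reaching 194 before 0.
P(hit 194 before 0) = 122/194 = 61/97

Let u_k = P(hit 194 before 0 | start at k). Then u_0 = 0, u_194 = 1, and u_k = u_{k-1}/2 + u_{k+1}/2 for 1 ≤ k ≤ 193. This harmonic recurrence is solved by u_k = k/194, giving u_122 = 122/194 = 61/97.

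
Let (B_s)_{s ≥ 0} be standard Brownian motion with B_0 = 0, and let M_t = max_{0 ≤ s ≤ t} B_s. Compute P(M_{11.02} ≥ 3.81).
P(M_{11.02} ≥ 3.81) = 2·P(B_{11.02} ≥ 3.81) = 2(1 − Φ(3.81/√11.02)) ≈ 0.2511

By the reflection principle for Brownian motion, P(M_t ≥ a) = 2 · P(B_t ≥ a) for a ≥ 0. Since B_t ~ N(0, t), P(B_t ≥ 3.81) = 1 − Φ(3.81/√t) = 1 − Φ(3.81/√11.02) = 1 − Φ(1.1477). So
  P(M_{11.02} ≥ 3.81) = 2(1 − Φ(1.1477)) ≈ 0.2511.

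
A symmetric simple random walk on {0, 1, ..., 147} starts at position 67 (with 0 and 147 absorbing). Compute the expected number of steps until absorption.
E[τ | X_0 = 67] = 5360

Let v_k = E[τ | X_0 = k]. Boundary: v_0 = v_147 = 0. Recurrence: v_k = 1 + (v_{k-1} + v_{k+1})/2 for 1 ≤ k ≤ 146. The particular solution to v_k − (v_{k-1} + v_{k+1})/2 = 1 is v_k = −k^2. Adding homogeneous solution A + B k and matching boundaries gives v_k = k (147 − k). Substituting k = 67: v_67 = 67 · 80 = 5360.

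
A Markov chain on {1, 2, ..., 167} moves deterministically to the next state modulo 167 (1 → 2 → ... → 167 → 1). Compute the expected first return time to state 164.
E[T_164 | X_0 = 164] = 167

The chain cycles deterministically, so starting at state 164 it returns in exactly 167 steps. Equivalently, the stationary distribution is uniform π_j = 1/167 for every state j, so by Kac's formula E[T_164] = 1/π_164 = 167.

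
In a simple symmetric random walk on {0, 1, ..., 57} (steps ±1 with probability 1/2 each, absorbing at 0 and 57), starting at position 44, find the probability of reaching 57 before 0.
P(hit 57 before 0) = 44/57

Let u_k = P(hit 57 before 0 | start at k). Then u_0 = 0, u_57 = 1, and u_k = u_{k-1}/2 + u_{k+1}/2 for 1 ≤ k ≤ 56. This harmonic recurrence is solved by u_k = k/57, giving u_44 = 44/57.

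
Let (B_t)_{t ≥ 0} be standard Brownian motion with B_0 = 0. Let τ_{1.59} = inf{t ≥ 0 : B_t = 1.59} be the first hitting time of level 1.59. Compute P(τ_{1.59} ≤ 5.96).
P(τ_{1.59} ≤ 5.96) = 2(1 − Φ(1.59/√5.96)) = 2(1 − Φ(0.6513)) ≈ 0.5149

By the reflection principle for standard BM, P(τ_b ≤ t) = 2 · P(B_t ≥ b). Since B_t ~ N(0, t), P(B_t ≥ 1.59) = 1 − Φ(1.59/√t) = 1 − Φ(1.59/√5.96) = 1 − Φ(0.6513) ≈ 0.25743. Doubling: P(τ_{1.59} ≤ 5.96) ≈ 2 · 0.25743 = 0.51486 ≈ 0.5149.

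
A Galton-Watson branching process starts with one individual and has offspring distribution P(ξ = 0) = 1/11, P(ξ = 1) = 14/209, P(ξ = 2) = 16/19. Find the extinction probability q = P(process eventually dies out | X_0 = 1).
q = 19/176

The pgf is f(s) = 1/11 + 14/209·s + 16/19·s². The extinction probability q is the smallest fixed point of f in [0, 1]. Setting s = f(s):
  16/19·s² + (14/209 − 1)·s + 1/11 = 0
  16/19·s² − (1/11 + 16/19)·s + 1/11 = 0
which factors as (s − 1)·(16/19·s − 1/11) = 0, giving roots s = 1 and s = (1/11)/(16/19) = 19/176.
Mean offspring μ = 14/209 + 2·16/19 = 366/209 > 1 (supercritical), so q < 1. The extinction probability is the smaller root: q = (1/11)/(16/19) = 19/176.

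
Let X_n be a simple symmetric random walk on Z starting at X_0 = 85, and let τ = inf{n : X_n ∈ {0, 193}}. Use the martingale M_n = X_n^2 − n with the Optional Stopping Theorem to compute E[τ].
E[τ] = 9180

M_n = X_n^2 − n is a martingale (since E[X_{n+1}^2 | F_n] = X_n^2 + 1). By OST (τ has finite mean in a bounded region), E[M_τ] = E[M_0] = X_0^2 − 0 = 85^2 = 7225. Also E[M_τ] = E[X_τ^2] − E[τ]. The walk exits at 0 or 193, with P(hit 193 first) = 85/193, so E[X_τ^2] = 193^2 · 85/193 + 0 = 16405. Thus E[τ] = E[X_τ^2] − E[M_τ] = 16405 − 7225 = 9180 = 85(193 − 85) = 9180.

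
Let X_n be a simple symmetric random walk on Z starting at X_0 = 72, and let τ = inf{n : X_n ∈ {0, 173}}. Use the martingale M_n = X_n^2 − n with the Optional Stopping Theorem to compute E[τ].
E[τ] = 7272

M_n = X_n^2 − n is a martingale (since E[X_{n+1}^2 | F_n] = X_n^2 + 1). By OST (τ has finite mean in a bounded region), E[M_τ] = E[M_0] = X_0^2 − 0 = 72^2 = 5184. Also E[M_τ] = E[X_τ^2] − E[τ]. The walk exits at 0 or 173, with P(hit 173 first) = 72/173, so E[X_τ^2] = 173^2 · 72/173 + 0 = 12456. Thus E[τ] = E[X_τ^2] − E[M_τ] = 12456 − 5184 = 7272 = 72(173 − 72) = 7272.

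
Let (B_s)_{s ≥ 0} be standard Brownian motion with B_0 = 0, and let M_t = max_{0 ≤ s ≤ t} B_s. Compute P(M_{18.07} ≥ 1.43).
P(M_{18.07} ≥ 1.43) = 2·P(B_{18.07} ≥ 1.43) = 2(1 − Φ(1.43/√18.07)) ≈ 0.7366

By the reflection principle for Brownian motion, P(M_t ≥ a) = 2 · P(B_t ≥ a) for a ≥ 0. Since B_t ~ N(0, t), P(B_t ≥ 1.43) = 1 − Φ(1.43/√t) = 1 − Φ(1.43/√18.07) = 1 − Φ(0.3364). So
  P(M_{18.07} ≥ 1.43) = 2(1 − Φ(0.3364)) ≈ 0.7366.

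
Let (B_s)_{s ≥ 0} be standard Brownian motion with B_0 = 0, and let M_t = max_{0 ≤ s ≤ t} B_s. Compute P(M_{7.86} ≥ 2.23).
P(M_{7.86} ≥ 2.23) = 2·P(B_{7.86} ≥ 2.23) = 2(1 − Φ(2.23/√7.86)) ≈ 0.4264

By the reflection principle for Brownian motion, P(M_t ≥ a) = 2 · P(B_t ≥ a) for a ≥ 0. Since B_t ~ N(0, t), P(B_t ≥ 2.23) = 1 − Φ(2.23/√t) = 1 − Φ(2.23/√7.86) = 1 − Φ(0.7954). So
  P(M_{7.86} ≥ 2.23) = 2(1 − Φ(0.7954)) ≈ 0.4264.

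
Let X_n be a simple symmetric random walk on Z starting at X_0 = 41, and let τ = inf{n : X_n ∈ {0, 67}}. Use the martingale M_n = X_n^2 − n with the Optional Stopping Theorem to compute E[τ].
E[τ] = 1066

M_n = X_n^2 − n is a martingale (since E[X_{n+1}^2 | F_n] = X_n^2 + 1). By OST (τ has finite mean in a bounded region), E[M_τ] = E[M_0] = X_0^2 − 0 = 41^2 = 1681. Also E[M_τ] = E[X_τ^2] − E[τ]. The walk exits at 0 or 67, with P(hit 67 first) = 41/67, so E[X_τ^2] = 67^2 · 41/67 + 0 = 2747. Thus E[τ] = E[X_τ^2] − E[M_τ] = 2747 − 1681 = 1066 = 41(67 − 41) = 1066.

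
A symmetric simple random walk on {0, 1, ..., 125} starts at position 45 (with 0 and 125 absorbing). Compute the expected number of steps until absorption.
E[τ | X_0 = 45] = 3600

Let v_k = E[τ | X_0 = k]. Boundary: v_0 = v_125 = 0. Recurrence: v_k = 1 + (v_{k-1} + v_{k+1})/2 for 1 ≤ k ≤ 124. The particular solution to v_k − (v_{k-1} + v_{k+1})/2 = 1 is v_k = −k^2. Adding homogeneous solution A + B k and matching boundaries gives v_k = k (125 − k). Substituting k = 45: v_45 = 45 · 80 = 3600.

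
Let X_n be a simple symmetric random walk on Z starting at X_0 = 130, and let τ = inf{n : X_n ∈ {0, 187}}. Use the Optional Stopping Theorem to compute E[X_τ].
E[X_τ] = 130

X_n is a martingale and τ is a bounded-mean stopping time (indeed τ is finite a.s. with bounded expectation since the walk is in a bounded region). By the OST, E[X_τ] = E[X_0] = 130. Equivalently: E[X_τ] = 187 · P(hit 187 first) + 0 · P(hit 0 first) = 187 · (130/187) = 130.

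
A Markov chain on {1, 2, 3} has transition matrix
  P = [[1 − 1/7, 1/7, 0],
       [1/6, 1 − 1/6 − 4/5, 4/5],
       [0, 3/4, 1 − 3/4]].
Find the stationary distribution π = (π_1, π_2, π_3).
π = (35/97, 30/97, 32/97)

This is a birth-death chain on three states, which satisfies detailed balance: π_1 · P_{12} = π_2 · P_{21} and π_2 · P_{23} = π_3 · P_{32}.
From π_1 · 1/7 = π_2 · 1/6: π_2/π_1 = (1/7)/(1/6) = 6/7.
From π_2 · 4/5 = π_3 · 3/4: π_3/π_2 = (4/5)/(3/4) = 16/15.
Take π_1 proportional to 1; then unnormalized π = (1, 6/7, 32/35). Normalize by dividing by the sum 97/35:
  π = (35/97, 30/97, 32/97).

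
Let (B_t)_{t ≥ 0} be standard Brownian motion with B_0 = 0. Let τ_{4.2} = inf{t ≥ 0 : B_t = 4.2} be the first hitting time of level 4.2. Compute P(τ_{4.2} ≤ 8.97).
P(τ_{4.2} ≤ 8.97) = 2(1 − Φ(4.2/√8.97)) = 2(1 − Φ(1.4023)) ≈ 0.1608

By the reflection principle for standard BM, P(τ_b ≤ t) = 2 · P(B_t ≥ b). Since B_t ~ N(0, t), P(B_t ≥ 4.2) = 1 − Φ(4.2/√t) = 1 − Φ(4.2/√8.97) = 1 − Φ(1.4023) ≈ 0.08041. Doubling: P(τ_{4.2} ≤ 8.97) ≈ 2 · 0.08041 = 0.16082 ≈ 0.1608.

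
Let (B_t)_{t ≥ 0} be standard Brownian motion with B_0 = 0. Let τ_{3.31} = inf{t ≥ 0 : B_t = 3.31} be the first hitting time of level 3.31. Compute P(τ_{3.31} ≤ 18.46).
P(τ_{3.31} ≤ 18.46) = 2(1 − Φ(3.31/√18.46)) = 2(1 − Φ(0.7704)) ≈ 0.4411

By the reflection principle for standard BM, P(τ_b ≤ t) = 2 · P(B_t ≥ b). Since B_t ~ N(0, t), P(B_t ≥ 3.31) = 1 − Φ(3.31/√t) = 1 − Φ(3.31/√18.46) = 1 − Φ(0.7704) ≈ 0.22053. Doubling: P(τ_{3.31} ≤ 18.46) ≈ 2 · 0.22053 = 0.44106 ≈ 0.4411.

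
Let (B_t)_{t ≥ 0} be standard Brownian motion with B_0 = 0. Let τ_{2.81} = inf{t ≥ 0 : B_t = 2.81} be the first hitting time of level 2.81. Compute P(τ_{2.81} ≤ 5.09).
P(τ_{2.81} ≤ 5.09) = 2(1 − Φ(2.81/√5.09)) = 2(1 − Φ(1.2455)) ≈ 0.2129

By the reflection principle for standard BM, P(τ_b ≤ t) = 2 · P(B_t ≥ b). Since B_t ~ N(0, t), P(B_t ≥ 2.81) = 1 − Φ(2.81/√t) = 1 − Φ(2.81/√5.09) = 1 − Φ(1.2455) ≈ 0.10647. Doubling: P(τ_{2.81} ≤ 5.09) ≈ 2 · 0.10647 = 0.21294 ≈ 0.2129.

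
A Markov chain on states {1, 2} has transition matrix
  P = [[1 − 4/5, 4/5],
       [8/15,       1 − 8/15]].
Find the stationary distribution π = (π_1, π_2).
π_1 = 2/5, π_2 = 3/5

Solve πP = π with π_1 + π_2 = 1. From πP = π: π_1 · (1 − 4/5) + π_2 · 8/15 = π_1 ⇒ π_2 · 8/15 = π_1 · 4/5 ⇒ π_2/π_1 = (4/5)/(8/15) = 3/2. Together with π_1 + π_2 = 1:
  π_1 = (8/15)/(4/5 + 8/15) = (8/15)/(4/3) = 2/5,
  π_2 = (4/5)/(4/5 + 8/15) = (4/5)/(4/3) = 3/5.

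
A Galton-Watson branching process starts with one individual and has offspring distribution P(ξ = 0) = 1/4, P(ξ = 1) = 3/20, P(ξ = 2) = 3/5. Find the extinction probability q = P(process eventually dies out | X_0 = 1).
q = 5/12

The pgf is f(s) = 1/4 + 3/20·s + 3/5·s². The extinction probability q is the smallest fixed point of f in [0, 1]. Setting s = f(s):
  3/5·s² + (3/20 − 1)·s + 1/4 = 0
  3/5·s² − (1/4 + 3/5)·s + 1/4 = 0
which factors as (s − 1)·(3/5·s − 1/4) = 0, giving roots s = 1 and s = (1/4)/(3/5) = 5/12.
Mean offspring μ = 3/20 + 2·3/5 = 27/20 > 1 (supercritical), so q < 1. The extinction probability is the smaller root: q = (1/4)/(3/5) = 5/12.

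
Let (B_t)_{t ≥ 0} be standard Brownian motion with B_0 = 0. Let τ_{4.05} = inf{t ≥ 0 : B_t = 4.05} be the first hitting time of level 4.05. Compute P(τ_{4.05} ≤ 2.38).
P(τ_{4.05} ≤ 2.38) = 2(1 − Φ(4.05/√2.38)) = 2(1 − Φ(2.6252)) ≈ 0.0087

By the reflection principle for standard BM, P(τ_b ≤ t) = 2 · P(B_t ≥ b). Since B_t ~ N(0, t), P(B_t ≥ 4.05) = 1 − Φ(4.05/√t) = 1 − Φ(4.05/√2.38) = 1 − Φ(2.6252) ≈ 0.00433. Doubling: P(τ_{4.05} ≤ 2.38) ≈ 2 · 0.00433 = 0.00866 ≈ 0.0087.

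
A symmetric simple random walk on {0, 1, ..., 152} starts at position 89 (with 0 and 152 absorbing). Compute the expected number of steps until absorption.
E[τ | X_0 = 89] = 5607

Let v_k = E[τ | X_0 = k]. Boundary: v_0 = v_152 = 0. Recurrence: v_k = 1 + (v_{k-1} + v_{k+1})/2 for 1 ≤ k ≤ 151. The particular solution to v_k − (v_{k-1} + v_{k+1})/2 = 1 is v_k = −k^2. Adding homogeneous solution A + B k and matching boundaries gives v_k = k (152 − k). Substituting k = 89: v_89 = 89 · 63 = 5607.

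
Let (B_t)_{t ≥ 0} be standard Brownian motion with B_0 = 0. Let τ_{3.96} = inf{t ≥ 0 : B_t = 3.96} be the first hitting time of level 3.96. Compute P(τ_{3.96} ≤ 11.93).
P(τ_{3.96} ≤ 11.93) = 2(1 − Φ(3.96/√11.93)) = 2(1 − Φ(1.1465)) ≈ 0.2516

By the reflection principle for standard BM, P(τ_b ≤ t) = 2 · P(B_t ≥ b). Since B_t ~ N(0, t), P(B_t ≥ 3.96) = 1 − Φ(3.96/√t) = 1 − Φ(3.96/√11.93) = 1 − Φ(1.1465) ≈ 0.12579. Doubling: P(τ_{3.96} ≤ 11.93) ≈ 2 · 0.12579 = 0.25158 ≈ 0.2516.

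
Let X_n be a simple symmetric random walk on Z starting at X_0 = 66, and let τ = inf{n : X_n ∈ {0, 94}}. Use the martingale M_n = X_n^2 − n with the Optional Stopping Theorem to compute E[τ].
E[τ] = 1848

M_n = X_n^2 − n is a martingale (since E[X_{n+1}^2 | F_n] = X_n^2 + 1). By OST (τ has finite mean in a bounded region), E[M_τ] = E[M_0] = X_0^2 − 0 = 66^2 = 4356. Also E[M_τ] = E[X_τ^2] − E[τ]. The walk exits at 0 or 94, with P(hit 94 first) = 66/94, so E[X_τ^2] = 94^2 · 66/94 + 0 = 6204. Thus E[τ] = E[X_τ^2] − E[M_τ] = 6204 − 4356 = 1848 = 66(94 − 66) = 1848.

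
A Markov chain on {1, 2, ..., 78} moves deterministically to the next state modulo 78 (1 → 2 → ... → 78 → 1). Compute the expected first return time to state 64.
E[T_64 | X_0 = 64] = 78

The chain cycles deterministically, so starting at state 64 it returns in exactly 78 steps. Equivalently, the stationary distribution is uniform π_j = 1/78 for every state j, so by Kac's formula E[T_64] = 1/π_64 = 78.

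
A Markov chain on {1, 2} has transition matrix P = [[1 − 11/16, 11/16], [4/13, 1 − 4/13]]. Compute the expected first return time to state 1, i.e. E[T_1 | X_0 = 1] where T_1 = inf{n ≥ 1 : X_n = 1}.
E[T_1 | X_0 = 1] = 1/π_1 = 207/64

For an irreducible recurrent Markov chain with stationary distribution π, E[T_i | X_0 = i] = 1/π_i (Kac's formula). Here π_1 = (4/13)/(11/16 + 4/13) = (4/13)/(207/208) = 64/207, so E[T_1 | X_0 = 1] = 1/π_1 = (11/16 + 4/13)/(4/13) = (207/208)/(4/13) = 207/64.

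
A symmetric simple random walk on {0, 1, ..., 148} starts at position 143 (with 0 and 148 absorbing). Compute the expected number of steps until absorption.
E[τ | X_0 = 143] = 715

Let v_k = E[τ | X_0 = k]. Boundary: v_0 = v_148 = 0. Recurrence: v_k = 1 + (v_{k-1} + v_{k+1})/2 for 1 ≤ k ≤ 147. The particular solution to v_k − (v_{k-1} + v_{k+1})/2 = 1 is v_k = −k^2. Adding homogeneous solution A + B k and matching boundaries gives v_k = k (148 − k). Substituting k = 143: v_143 = 143 · 5 = 715.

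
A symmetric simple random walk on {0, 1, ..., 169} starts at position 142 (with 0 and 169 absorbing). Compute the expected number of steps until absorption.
E[τ | X_0 = 142] = 3834

Let v_k = E[τ | X_0 = k]. Boundary: v_0 = v_169 = 0. Recurrence: v_k = 1 + (v_{k-1} + v_{k+1})/2 for 1 ≤ k ≤ 168. The particular solution to v_k − (v_{k-1} + v_{k+1})/2 = 1 is v_k = −k^2. Adding homogeneous solution A + B k and matching boundaries gives v_k = k (169 − k). Substituting k = 142: v_142 = 142 · 27 = 3834.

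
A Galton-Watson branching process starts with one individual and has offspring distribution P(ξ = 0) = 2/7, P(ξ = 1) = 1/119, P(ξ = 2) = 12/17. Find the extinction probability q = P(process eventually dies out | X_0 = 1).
q = 17/42

The pgf is f(s) = 2/7 + 1/119·s + 12/17·s². The extinction probability q is the smallest fixed point of f in [0, 1]. Setting s = f(s):
  12/17·s² + (1/119 − 1)·s + 2/7 = 0
  12/17·s² − (2/7 + 12/17)·s + 2/7 = 0
which factors as (s − 1)·(12/17·s − 2/7) = 0, giving roots s = 1 and s = (2/7)/(12/17) = 17/42.
Mean offspring μ = 1/119 + 2·12/17 = 169/119 > 1 (supercritical), so q < 1. The extinction probability is the smaller root: q = (2/7)/(12/17) = 17/42.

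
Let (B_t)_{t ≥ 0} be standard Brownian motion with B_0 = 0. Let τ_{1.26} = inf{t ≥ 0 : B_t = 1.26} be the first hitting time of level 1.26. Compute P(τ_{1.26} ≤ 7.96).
P(τ_{1.26} ≤ 7.96) = 2(1 − Φ(1.26/√7.96)) = 2(1 − Φ(0.4466)) ≈ 0.6552

By the reflection principle for standard BM, P(τ_b ≤ t) = 2 · P(B_t ≥ b). Since B_t ~ N(0, t), P(B_t ≥ 1.26) = 1 − Φ(1.26/√t) = 1 − Φ(1.26/√7.96) = 1 − Φ(0.4466) ≈ 0.32758. Doubling: P(τ_{1.26} ≤ 7.96) ≈ 2 · 0.32758 = 0.65516 ≈ 0.6552.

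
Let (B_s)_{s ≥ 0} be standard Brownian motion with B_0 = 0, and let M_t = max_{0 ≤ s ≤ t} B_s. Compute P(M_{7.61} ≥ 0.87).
P(M_{7.61} ≥ 0.87) = 2·P(B_{7.61} ≥ 0.87) = 2(1 − Φ(0.87/√7.61)) ≈ 0.7525

By the reflection principle for Brownian motion, P(M_t ≥ a) = 2 · P(B_t ≥ a) for a ≥ 0. Since B_t ~ N(0, t), P(B_t ≥ 0.87) = 1 − Φ(0.87/√t) = 1 − Φ(0.87/√7.61) = 1 − Φ(0.3154). So
  P(M_{7.61} ≥ 0.87) = 2(1 − Φ(0.3154)) ≈ 0.7525.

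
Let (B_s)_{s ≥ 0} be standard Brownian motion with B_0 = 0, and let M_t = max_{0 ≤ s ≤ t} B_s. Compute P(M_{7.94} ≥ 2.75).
P(M_{7.94} ≥ 2.75) = 2·P(B_{7.94} ≥ 2.75) = 2(1 − Φ(2.75/√7.94)) ≈ 0.3291

By the reflection principle for Brownian motion, P(M_t ≥ a) = 2 · P(B_t ≥ a) for a ≥ 0. Since B_t ~ N(0, t), P(B_t ≥ 2.75) = 1 − Φ(2.75/√t) = 1 − Φ(2.75/√7.94) = 1 − Φ(0.9759). So
  P(M_{7.94} ≥ 2.75) = 2(1 − Φ(0.9759)) ≈ 0.3291.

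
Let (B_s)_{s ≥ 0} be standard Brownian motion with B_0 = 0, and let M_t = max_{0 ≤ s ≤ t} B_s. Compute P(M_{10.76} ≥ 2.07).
P(M_{10.76} ≥ 2.07) = 2·P(B_{10.76} ≥ 2.07) = 2(1 − Φ(2.07/√10.76)) ≈ 0.5280

By the reflection principle for Brownian motion, P(M_t ≥ a) = 2 · P(B_t ≥ a) for a ≥ 0. Since B_t ~ N(0, t), P(B_t ≥ 2.07) = 1 − Φ(2.07/√t) = 1 − Φ(2.07/√10.76) = 1 − Φ(0.6311). So
  P(M_{10.76} ≥ 2.07) = 2(1 − Φ(0.6311)) ≈ 0.5280.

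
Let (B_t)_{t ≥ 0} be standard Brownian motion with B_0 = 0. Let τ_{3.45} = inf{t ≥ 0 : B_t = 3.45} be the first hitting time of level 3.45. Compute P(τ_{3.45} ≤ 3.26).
P(τ_{3.45} ≤ 3.26) = 2(1 − Φ(3.45/√3.26)) = 2(1 − Φ(1.9108)) ≈ 0.0560

By the reflection principle for standard BM, P(τ_b ≤ t) = 2 · P(B_t ≥ b). Since B_t ~ N(0, t), P(B_t ≥ 3.45) = 1 − Φ(3.45/√t) = 1 − Φ(3.45/√3.26) = 1 − Φ(1.9108) ≈ 0.02802. Doubling: P(τ_{3.45} ≤ 3.26) ≈ 2 · 0.02802 = 0.05604 ≈ 0.0560.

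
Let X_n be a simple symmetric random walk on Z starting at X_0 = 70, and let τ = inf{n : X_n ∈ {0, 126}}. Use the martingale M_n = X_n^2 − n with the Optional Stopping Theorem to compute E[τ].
E[τ] = 3920

M_n = X_n^2 − n is a martingale (since E[X_{n+1}^2 | F_n] = X_n^2 + 1). By OST (τ has finite mean in a bounded region), E[M_τ] = E[M_0] = X_0^2 − 0 = 70^2 = 4900. Also E[M_τ] = E[X_τ^2] − E[τ]. The walk exits at 0 or 126, with P(hit 126 first) = 70/126, so E[X_τ^2] = 126^2 · 70/126 + 0 = 8820. Thus E[τ] = E[X_τ^2] − E[M_τ] = 8820 − 4900 = 3920 = 70(126 − 70) = 3920.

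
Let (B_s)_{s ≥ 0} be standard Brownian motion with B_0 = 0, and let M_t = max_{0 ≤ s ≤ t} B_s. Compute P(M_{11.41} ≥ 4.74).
P(M_{11.41} ≥ 4.74) = 2·P(B_{11.41} ≥ 4.74) = 2(1 − Φ(4.74/√11.41)) ≈ 0.1605

By the reflection principle for Brownian motion, P(M_t ≥ a) = 2 · P(B_t ≥ a) for a ≥ 0. Since B_t ~ N(0, t), P(B_t ≥ 4.74) = 1 − Φ(4.74/√t) = 1 − Φ(4.74/√11.41) = 1 − Φ(1.4033). So
  P(M_{11.41} ≥ 4.74) = 2(1 − Φ(1.4033)) ≈ 0.1605.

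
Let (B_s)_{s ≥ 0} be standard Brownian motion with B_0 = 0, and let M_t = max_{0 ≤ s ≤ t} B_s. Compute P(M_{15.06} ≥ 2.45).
P(M_{15.06} ≥ 2.45) = 2·P(B_{15.06} ≥ 2.45) = 2(1 − Φ(2.45/√15.06)) ≈ 0.5278

By the reflection principle for Brownian motion, P(M_t ≥ a) = 2 · P(B_t ≥ a) for a ≥ 0. Since B_t ~ N(0, t), P(B_t ≥ 2.45) = 1 − Φ(2.45/√t) = 1 − Φ(2.45/√15.06) = 1 − Φ(0.6313). So
  P(M_{15.06} ≥ 2.45) = 2(1 − Φ(0.6313)) ≈ 0.5278.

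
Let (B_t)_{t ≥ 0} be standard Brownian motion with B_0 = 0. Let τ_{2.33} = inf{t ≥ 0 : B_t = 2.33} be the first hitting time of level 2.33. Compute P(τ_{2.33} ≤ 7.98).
P(τ_{2.33} ≤ 7.98) = 2(1 − Φ(2.33/√7.98)) = 2(1 − Φ(0.8248)) ≈ 0.4095

By the reflection principle for standard BM, P(τ_b ≤ t) = 2 · P(B_t ≥ b). Since B_t ~ N(0, t), P(B_t ≥ 2.33) = 1 − Φ(2.33/√t) = 1 − Φ(2.33/√7.98) = 1 − Φ(0.8248) ≈ 0.20474. Doubling: P(τ_{2.33} ≤ 7.98) ≈ 2 · 0.20474 = 0.40948 ≈ 0.4095.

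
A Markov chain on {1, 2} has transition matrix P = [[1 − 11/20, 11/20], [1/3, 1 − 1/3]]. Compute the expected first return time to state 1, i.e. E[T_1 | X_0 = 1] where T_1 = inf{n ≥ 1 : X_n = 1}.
E[T_1 | X_0 = 1] = 1/π_1 = 53/20

For an irreducible recurrent Markov chain with stationary distribution π, E[T_i | X_0 = i] = 1/π_i (Kac's formula). Here π_1 = (1/3)/(11/20 + 1/3) = (1/3)/(53/60) = 20/53, so E[T_1 | X_0 = 1] = 1/π_1 = (11/20 + 1/3)/(1/3) = (53/60)/(1/3) = 53/20.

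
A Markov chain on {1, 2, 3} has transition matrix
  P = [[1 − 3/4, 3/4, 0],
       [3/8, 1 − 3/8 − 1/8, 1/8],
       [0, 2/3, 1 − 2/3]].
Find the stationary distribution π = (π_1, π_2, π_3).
π = (8/27, 16/27, 1/9)

This is a birth-death chain on three states, which satisfies detailed balance: π_1 · P_{12} = π_2 · P_{21} and π_2 · P_{23} = π_3 · P_{32}.
From π_1 · 3/4 = π_2 · 3/8: π_2/π_1 = (3/4)/(3/8) = 2.
From π_2 · 1/8 = π_3 · 2/3: π_3/π_2 = (1/8)/(2/3) = 3/16.
Take π_1 proportional to 1; then unnormalized π = (1, 2, 3/8). Normalize by dividing by the sum 27/8:
  π = (8/27, 16/27, 1/9).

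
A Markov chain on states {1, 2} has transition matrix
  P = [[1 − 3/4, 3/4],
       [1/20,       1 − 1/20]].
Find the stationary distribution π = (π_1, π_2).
π_1 = 1/16, π_2 = 15/16

Solve πP = π with π_1 + π_2 = 1. From πP = π: π_1 · (1 − 3/4) + π_2 · 1/20 = π_1 ⇒ π_2 · 1/20 = π_1 · 3/4 ⇒ π_2/π_1 = (3/4)/(1/20) = 15. Together with π_1 + π_2 = 1:
  π_1 = (1/20)/(3/4 + 1/20) = (1/20)/(4/5) = 1/16,
  π_2 = (3/4)/(3/4 + 1/20) = (3/4)/(4/5) = 15/16.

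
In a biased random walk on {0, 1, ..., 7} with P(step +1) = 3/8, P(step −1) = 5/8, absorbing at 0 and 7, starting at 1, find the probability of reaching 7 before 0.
P(hit 7 before 0) = (1 − (5/3)^1) / (1 − (5/3)^7) = 729/37969

Let u_k denote P(reach 7 before 0 | start at k). Boundary: u_0 = 0, u_7 = 1. Recurrence: u_k = 3/8·u_{k+1} + 5/8·u_{k-1} for 1 ≤ k ≤ 6. Try u_k = A + B·r^k with r = q/p = (5/8)/(3/8) = 5/3. Substitution satisfies the recurrence; boundary conditions give:
  u_k = (1 − r^k) / (1 − r^N) = (1 − (5/3)^1) / (1 − (5/3)^7) = 729/37969.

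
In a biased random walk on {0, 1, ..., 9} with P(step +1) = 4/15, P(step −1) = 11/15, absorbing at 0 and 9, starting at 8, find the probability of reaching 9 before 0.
P(hit 9 before 0) = (1 − (11/4)^8) / (1 − (11/4)^9) = 122453340/336812221

Let u_k denote P(reach 9 before 0 | start at k). Boundary: u_0 = 0, u_9 = 1. Recurrence: u_k = 4/15·u_{k+1} + 11/15·u_{k-1} for 1 ≤ k ≤ 8. Try u_k = A + B·r^k with r = q/p = (11/15)/(4/15) = 11/4. Substitution satisfies the recurrence; boundary conditions give:
  u_k = (1 − r^k) / (1 − r^N) = (1 − (11/4)^8) / (1 − (11/4)^9) = 122453340/336812221.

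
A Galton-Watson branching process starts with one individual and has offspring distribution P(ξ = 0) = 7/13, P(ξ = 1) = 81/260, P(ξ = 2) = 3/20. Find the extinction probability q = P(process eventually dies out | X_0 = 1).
q = 1

Mean offspring μ = 0·7/13 + 1·81/260 + 2·3/20 = 159/260 ≤ 1. For μ ≤ 1 with offspring not concentrated at 1, the Galton-Watson process goes extinct almost surely, so q = 1.
(Algebraic check: The pgf is f(s) = 7/13 + 81/260·s + 3/20·s². The extinction probability q is the smallest fixed point of f in [0, 1]. Setting s = f(s):
  3/20·s² + (81/260 − 1)·s + 7/13 = 0
  3/20·s² − (7/13 + 3/20)·s + 7/13 = 0
which factors as (s − 1)·(3/20·s − 7/13) = 0, giving roots s = 1 and s = (7/13)/(3/20) = 140/39. Since 140/39 ≥ 1, the smallest root in [0, 1] is s = 1.)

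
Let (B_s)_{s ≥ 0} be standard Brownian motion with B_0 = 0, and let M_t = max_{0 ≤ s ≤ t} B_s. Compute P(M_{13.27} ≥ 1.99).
P(M_{13.27} ≥ 1.99) = 2·P(B_{13.27} ≥ 1.99) = 2(1 − Φ(1.99/√13.27)) ≈ 0.5849

By the reflection principle for Brownian motion, P(M_t ≥ a) = 2 · P(B_t ≥ a) for a ≥ 0. Since B_t ~ N(0, t), P(B_t ≥ 1.99) = 1 − Φ(1.99/√t) = 1 − Φ(1.99/√13.27) = 1 − Φ(0.5463). So
  P(M_{13.27} ≥ 1.99) = 2(1 − Φ(0.5463)) ≈ 0.5849.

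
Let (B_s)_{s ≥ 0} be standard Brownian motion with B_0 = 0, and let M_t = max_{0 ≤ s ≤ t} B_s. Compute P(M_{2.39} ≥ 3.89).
P(M_{2.39} ≥ 3.89) = 2·P(B_{2.39} ≥ 3.89) = 2(1 − Φ(3.89/√2.39)) ≈ 0.0119

By the reflection principle for Brownian motion, P(M_t ≥ a) = 2 · P(B_t ≥ a) for a ≥ 0. Since B_t ~ N(0, t), P(B_t ≥ 3.89) = 1 − Φ(3.89/√t) = 1 − Φ(3.89/√2.39) = 1 − Φ(2.5162). So
  P(M_{2.39} ≥ 3.89) = 2(1 − Φ(2.5162)) ≈ 0.0119.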